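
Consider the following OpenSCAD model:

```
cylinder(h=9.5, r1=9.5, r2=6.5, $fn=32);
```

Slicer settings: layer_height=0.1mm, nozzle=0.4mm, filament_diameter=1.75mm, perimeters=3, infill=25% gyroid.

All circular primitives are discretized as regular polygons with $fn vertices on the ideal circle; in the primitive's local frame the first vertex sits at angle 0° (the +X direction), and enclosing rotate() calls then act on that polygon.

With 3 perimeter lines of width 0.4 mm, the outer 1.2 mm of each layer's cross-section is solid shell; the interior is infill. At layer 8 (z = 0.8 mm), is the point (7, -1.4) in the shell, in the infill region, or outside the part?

At z = 0.8 mm: the cone contributes a regular 32-gon of circumradius 9.247 (interpolated between r1=9.5 and r2=6.5 at t=0.084). Overall, the cross-section is a single solid region. The nearest boundary edge runs (8.54, -3.54)→(9.07, -1.80); distance from the point to it = 2.10 mm. The point is inside the cross-section and 2.10 mm from the nearest boundary — more than the 1.2 mm shell width (3 × 0.4), so it's in the infill interior.

infill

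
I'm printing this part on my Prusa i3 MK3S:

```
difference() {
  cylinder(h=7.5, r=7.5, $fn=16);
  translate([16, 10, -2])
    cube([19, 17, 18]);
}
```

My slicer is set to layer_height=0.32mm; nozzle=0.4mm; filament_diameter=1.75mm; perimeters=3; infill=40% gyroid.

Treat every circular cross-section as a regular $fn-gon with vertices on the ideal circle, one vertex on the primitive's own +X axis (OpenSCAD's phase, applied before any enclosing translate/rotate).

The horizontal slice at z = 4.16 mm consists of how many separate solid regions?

1

At z = 4.16 mm: the r=7.5 cylinder gives a regular 16-gon of circumradius 7.5 (constant along its height); the 19×17 cube at (16, 10) contributes its full rectangle; After the difference (first − rest): starting from the r=7.5 cylinder, the 19×17 cube at (16, 10) misses the remaining region (no effect) — 1 connected region. The result has 1 disconnected region.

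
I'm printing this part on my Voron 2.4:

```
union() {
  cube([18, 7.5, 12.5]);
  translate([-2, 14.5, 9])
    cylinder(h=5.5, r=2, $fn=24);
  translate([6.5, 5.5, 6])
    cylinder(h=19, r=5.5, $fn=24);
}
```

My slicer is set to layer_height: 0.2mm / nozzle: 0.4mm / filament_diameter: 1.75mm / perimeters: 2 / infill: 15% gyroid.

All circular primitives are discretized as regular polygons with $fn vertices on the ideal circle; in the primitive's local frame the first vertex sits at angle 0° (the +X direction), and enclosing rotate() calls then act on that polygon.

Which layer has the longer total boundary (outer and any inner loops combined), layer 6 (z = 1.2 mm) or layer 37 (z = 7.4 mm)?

Layer 6 (z = 1.2): the cube is present — its section is the full 18×7.5 rectangle (perimeter 51.00 mm); the cylinder at (-2, 14.5) is absent (z outside [9, 14.5]); the cylinder at (6.5, 5.5) is not intersected at this z (z outside [6, 25]); Taking the union: only the 18×7.5 cube is present, so the union is just that shape — boundary = 51.00 mm. So its perimeter = 51.00 mm. Layer 37 (z = 7.4): the cube (footprint 18×7.5) is included at this height (perimeter 51.00 mm); the cylinder at (-2, 14.5) is not intersected at this z (z outside [9, 14.5]); the r=5.5 cylinder at (6.5, 5.5) contributes a regular 24-gon of circumradius 5.5 (perimeter = 2·24·5.500·sin(180°/24) = 34.46 mm); Merging all regions: the regions partially overlap (shared area 68.36 mm²), so the edge portions inside another operand are dropped and the merged outline is re-measured after clipping — boundary = 53.96 mm. So its perimeter = 53.96 mm. Layer 37 is larger (53.96 vs 51.00 mm).

layer 37 (z = 7.4 mm)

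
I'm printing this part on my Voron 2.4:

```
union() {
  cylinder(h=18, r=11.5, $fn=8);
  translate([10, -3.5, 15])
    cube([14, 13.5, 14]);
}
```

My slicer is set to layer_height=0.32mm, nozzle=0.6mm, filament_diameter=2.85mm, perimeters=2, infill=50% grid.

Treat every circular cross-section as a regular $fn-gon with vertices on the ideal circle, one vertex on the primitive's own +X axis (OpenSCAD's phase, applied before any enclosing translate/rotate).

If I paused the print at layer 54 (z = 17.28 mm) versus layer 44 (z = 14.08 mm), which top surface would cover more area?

layer 54 (z = 17.28 mm)

Layer 54 (z = 17.28): the cylinder: section is a regular 8-gon, circumradius r=11.5 (area = (8/2)·11.500²·sin(360°/8) = 374.06 mm²); the cube at (10, -3.5) is present — its section is the full 14×13.5 rectangle (area 189.00 mm²); Taking the union: the regions partially overlap — summed areas 563.06 mm² minus the doubly-counted overlap 5.43 mm² gives 557.63 mm² — area = 557.63 mm². So its area = 557.63 mm². Layer 44 (z = 14.08): the r=11.5 cylinder gives a regular 8-gon of circumradius 11.5 (constant along its height) (area = (8/2)·11.500²·sin(360°/8) = 374.06 mm²); the cube at (10, -3.5) does not reach this height (z outside [15, 29]); Merging all regions: only the r=11.5 cylinder is present, so the union is just that shape — area = 374.06 mm². So its area = 374.06 mm². Layer 54 is larger (557.63 vs 374.06 mm²).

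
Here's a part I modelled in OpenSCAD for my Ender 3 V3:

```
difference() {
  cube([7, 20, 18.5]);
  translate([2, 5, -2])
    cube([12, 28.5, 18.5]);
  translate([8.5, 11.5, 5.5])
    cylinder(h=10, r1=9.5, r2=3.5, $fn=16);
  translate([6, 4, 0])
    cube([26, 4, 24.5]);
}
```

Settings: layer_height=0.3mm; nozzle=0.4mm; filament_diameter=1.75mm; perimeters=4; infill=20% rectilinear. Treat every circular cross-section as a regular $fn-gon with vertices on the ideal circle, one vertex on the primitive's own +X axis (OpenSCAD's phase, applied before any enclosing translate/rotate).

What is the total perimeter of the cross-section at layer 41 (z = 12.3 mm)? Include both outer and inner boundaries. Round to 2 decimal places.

At z = 12.3 mm: the cube (footprint 7×20) is included at this height (perimeter 54.00 mm); the cube at (2, 5) is present — its section is the full 12×28.5 rectangle (perimeter 81.00 mm); the cone at (8.5, 11.5) contributes a regular 16-gon of circumradius 5.420 (interpolated between r1=9.5 and r2=3.5 at t=0.680) (perimeter = 2·16·5.420·sin(180°/16) = 33.84 mm); the 26×4 cube at (6, 4) contributes its full rectangle (perimeter 60.00 mm); Subtracting the remaining from the first: starting from the 7×20 cube, the 12×28.5 cube at (2, 5) partially overlaps it — only the 75.00 mm² overlap (of its 342.00 mm²) is removed, clipping the outline; the cone at (8.5, 11.5) misses the remaining region (no effect); the 26×4 cube at (6, 4) partially overlaps it — only the 1.00 mm² overlap (of its 104.00 mm²) is removed, clipping the outline — boundary = 54.00 mm. Overall, the cross-section is a single solid region. Total boundary length (outer) = 54.00 mm.

54.00 mm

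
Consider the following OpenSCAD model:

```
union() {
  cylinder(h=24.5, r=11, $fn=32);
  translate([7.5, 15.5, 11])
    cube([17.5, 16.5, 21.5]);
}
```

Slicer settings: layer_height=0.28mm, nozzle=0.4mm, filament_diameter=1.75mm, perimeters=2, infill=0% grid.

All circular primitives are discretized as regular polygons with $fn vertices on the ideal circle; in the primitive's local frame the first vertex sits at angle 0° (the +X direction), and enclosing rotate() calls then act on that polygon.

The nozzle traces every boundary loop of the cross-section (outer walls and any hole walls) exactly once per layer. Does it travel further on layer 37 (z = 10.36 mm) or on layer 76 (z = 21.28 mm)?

Layer 37 (z = 10.36): the r=11 cylinder contributes a regular 32-gon of circumradius 11 (perimeter = 2·32·11.000·sin(180°/32) = 69.00 mm); the cube at (7.5, 15.5) is absent (z outside [11, 32.5]); Taking the union: only the r=11 cylinder is present, so the union is just that shape — boundary = 69.00 mm. So its perimeter = 69.00 mm. Layer 76 (z = 21.28): the cylinder: section is a regular 32-gon, circumradius r=11 (perimeter = 2·32·11.000·sin(180°/32) = 69.00 mm); the cube at (7.5, 15.5) is present — its section is the full 17.5×16.5 rectangle (perimeter 68.00 mm); Taking the union: the 2 present regions are separate (no shared area or edge), so areas and boundary lengths simply add and each stays a separate island — boundary = 137.00 mm. So its perimeter = 137.00 mm. Layer 76 is larger (137.00 vs 69.00 mm).

layer 76 (z = 21.28 mm)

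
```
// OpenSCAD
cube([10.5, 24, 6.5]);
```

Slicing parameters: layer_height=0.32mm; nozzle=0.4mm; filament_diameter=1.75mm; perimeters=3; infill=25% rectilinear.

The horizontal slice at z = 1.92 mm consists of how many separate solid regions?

1

At z = 1.92 mm: the cube is present — its section is the full 10.5×24 rectangle. The result has 1 disconnected region.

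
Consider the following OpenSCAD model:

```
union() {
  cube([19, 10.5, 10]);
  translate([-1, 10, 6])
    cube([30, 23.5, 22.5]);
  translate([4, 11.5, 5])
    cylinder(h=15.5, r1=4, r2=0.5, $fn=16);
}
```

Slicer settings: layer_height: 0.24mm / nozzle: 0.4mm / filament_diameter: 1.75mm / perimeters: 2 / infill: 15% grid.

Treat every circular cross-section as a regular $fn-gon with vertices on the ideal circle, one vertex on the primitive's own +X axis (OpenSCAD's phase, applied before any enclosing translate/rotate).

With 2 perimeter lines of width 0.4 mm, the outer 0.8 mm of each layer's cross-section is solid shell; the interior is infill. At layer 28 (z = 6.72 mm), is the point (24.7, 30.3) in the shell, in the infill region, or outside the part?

At z = 6.72 mm: the 19×10.5 cube contributes its full rectangle; the 30×23.5 cube at (-1, 10) contributes its full rectangle; the cone at (4, 11.5) (r1=4→r2=0.5) has section circumradius 3.612 here — a regular 16-gon; Taking the union: the regions partially overlap (shared area 49.43 mm²), so overlapping operands fuse into one piece — 1 connected region. Overall, the cross-section is a single solid region. The nearest boundary edge runs (-1.00, 33.50)→(29.00, 33.50); distance from the point to it = 3.20 mm. The point is inside the cross-section and 3.20 mm from the nearest boundary — more than the 0.8 mm shell width (2 × 0.4), so it's in the infill interior.

infill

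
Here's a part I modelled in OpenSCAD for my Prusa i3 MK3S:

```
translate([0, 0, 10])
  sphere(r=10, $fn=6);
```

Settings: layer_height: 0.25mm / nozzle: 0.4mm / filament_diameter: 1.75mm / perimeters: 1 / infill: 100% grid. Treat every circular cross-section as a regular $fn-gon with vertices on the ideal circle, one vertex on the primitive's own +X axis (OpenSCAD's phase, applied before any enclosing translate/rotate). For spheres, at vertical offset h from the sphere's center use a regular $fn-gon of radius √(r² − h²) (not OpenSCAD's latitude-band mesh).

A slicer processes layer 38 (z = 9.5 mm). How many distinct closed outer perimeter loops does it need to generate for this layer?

At z = 9.5 mm: the r=10 sphere slices to a regular 6-gon of circumradius 9.987 (√(r²−h²) with h=0.5 from center). The result has 1 disconnected region.

1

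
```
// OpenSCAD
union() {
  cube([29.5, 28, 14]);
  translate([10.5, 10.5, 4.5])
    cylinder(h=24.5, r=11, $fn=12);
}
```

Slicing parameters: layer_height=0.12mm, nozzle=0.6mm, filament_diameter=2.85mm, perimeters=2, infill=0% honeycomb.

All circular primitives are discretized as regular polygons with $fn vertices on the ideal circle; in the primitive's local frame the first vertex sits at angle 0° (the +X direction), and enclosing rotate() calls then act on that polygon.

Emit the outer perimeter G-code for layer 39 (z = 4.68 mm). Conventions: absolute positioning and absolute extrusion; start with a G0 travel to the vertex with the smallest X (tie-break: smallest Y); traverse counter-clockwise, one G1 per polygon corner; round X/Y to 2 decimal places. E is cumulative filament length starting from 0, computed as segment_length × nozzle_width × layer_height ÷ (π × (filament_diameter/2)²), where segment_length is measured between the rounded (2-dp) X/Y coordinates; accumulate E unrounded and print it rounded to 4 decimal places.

At z = 4.68 mm: the cube (footprint 29.5×28) is included at this height; the cylinder at (10.5, 10.5): section is a regular 12-gon, circumradius r=11; Combining (union): the regions partially overlap (shared area 361.13 mm²), so overlapping operands fuse into one piece — 1 connected region. The outline is a single polygon with 10 vertices. Extrusion per mm of travel: 0.6 × 0.12 / (π × 1.425²) = 0.011286. Accumulating E over each segment gives final E = 1.3009.

G0 X-0.50 Y10.50 Z4.68
G1 X0.00 Y8.63 E0.0218
G1 X0.00 Y0.00 E0.1192
G1 X8.63 Y0.00 E0.2166
G1 X10.50 Y-0.50 E0.2385
G1 X12.37 Y0.00 E0.2603
G1 X29.50 Y0.00 E0.4537
G1 X29.50 Y28.00 E0.7697
G1 X0.00 Y28.00 E1.1026
G1 X0.00 Y12.37 E1.2790
G1 X-0.50 Y10.50 E1.3009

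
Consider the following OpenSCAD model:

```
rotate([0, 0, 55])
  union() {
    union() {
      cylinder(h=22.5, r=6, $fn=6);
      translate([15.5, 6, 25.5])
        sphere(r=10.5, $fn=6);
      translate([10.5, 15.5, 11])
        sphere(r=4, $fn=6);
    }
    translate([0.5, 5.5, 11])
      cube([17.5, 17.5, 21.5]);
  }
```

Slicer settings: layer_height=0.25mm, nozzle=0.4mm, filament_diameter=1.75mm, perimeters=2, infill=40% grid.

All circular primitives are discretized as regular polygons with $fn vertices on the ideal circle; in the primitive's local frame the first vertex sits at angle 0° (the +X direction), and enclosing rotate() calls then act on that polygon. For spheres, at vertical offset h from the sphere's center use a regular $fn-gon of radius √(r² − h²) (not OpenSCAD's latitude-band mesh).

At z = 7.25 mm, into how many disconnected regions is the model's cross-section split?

2

At z = 7.25 mm: the r=6 cylinder contributes a regular 6-gon of circumradius 6; the sphere at (15.5, 6) does not reach this height (|z−center|=18.250 > r=10.5); the r=4 sphere at (10.5, 15.5) slices to a regular 6-gon of circumradius 1.392 (√(r²−h²) with h=3.75 from center); Merging all regions: the 2 present regions are separate (no shared area or edge), so areas and boundary lengths simply add and each stays a separate island — 2 connected regions; the cube at (0.5, 5.5) is absent (z outside [11, 32.5]); Merging all regions: only that combined region is present, so the union is just that shape — 2 connected regions; (whole slice rotated 55° about Z — lengths, areas and connectivity unchanged). The result has 2 disconnected regions.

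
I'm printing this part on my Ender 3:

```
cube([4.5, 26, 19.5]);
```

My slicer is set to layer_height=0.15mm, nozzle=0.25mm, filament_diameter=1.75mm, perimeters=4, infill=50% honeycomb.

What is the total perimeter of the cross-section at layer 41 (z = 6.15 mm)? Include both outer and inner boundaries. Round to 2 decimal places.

61.00 mm

At z = 6.15 mm: the cube (footprint 4.5×26) is included at this height (perimeter 61.00 mm). Overall, the cross-section is a single solid region. Total boundary length (outer) = 61.00 mm.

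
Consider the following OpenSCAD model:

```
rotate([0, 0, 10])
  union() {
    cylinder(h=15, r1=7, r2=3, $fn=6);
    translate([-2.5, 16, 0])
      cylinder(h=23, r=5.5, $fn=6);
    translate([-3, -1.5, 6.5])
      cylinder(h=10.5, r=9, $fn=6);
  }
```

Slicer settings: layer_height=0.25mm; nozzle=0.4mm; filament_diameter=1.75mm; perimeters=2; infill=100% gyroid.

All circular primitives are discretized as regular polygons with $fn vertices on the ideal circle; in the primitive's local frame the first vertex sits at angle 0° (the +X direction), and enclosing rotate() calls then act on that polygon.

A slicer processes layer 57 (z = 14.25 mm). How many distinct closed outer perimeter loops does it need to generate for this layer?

2

At z = 14.25 mm: the cone (r1=7→r2=3) has section circumradius 3.200 here — a regular 6-gon; the cylinder at (-2.5, 16): section is a regular 6-gon, circumradius r=5.5; the r=9 cylinder at (-3, -1.5) gives a regular 6-gon of circumradius 9 (constant along its height); Combining (union): the regions partially overlap (shared area 26.60 mm²), so overlapping operands fuse into one piece — 2 connected regions; (rotated 10° about Z; rotation is an isometry so areas/perimeters/island counts are preserved). The result has 2 disconnected regions.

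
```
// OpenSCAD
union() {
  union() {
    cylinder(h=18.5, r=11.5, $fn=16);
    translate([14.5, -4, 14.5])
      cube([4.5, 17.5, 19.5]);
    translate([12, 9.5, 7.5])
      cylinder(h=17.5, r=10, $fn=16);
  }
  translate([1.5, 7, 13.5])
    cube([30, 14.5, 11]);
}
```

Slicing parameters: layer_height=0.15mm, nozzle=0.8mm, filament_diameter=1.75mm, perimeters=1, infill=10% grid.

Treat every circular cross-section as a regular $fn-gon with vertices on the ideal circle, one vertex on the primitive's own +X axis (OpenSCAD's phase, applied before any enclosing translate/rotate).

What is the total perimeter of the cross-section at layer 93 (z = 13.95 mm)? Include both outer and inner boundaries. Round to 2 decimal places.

133.42 mm

At z = 13.95 mm: the r=11.5 cylinder gives a regular 16-gon of circumradius 11.5 (constant along its height) (perimeter = 2·16·11.500·sin(180°/16) = 71.79 mm); the cube at (14.5, -4) is absent (z outside [14.5, 34]); the r=10 cylinder at (12, 9.5) gives a regular 16-gon of circumradius 10 (constant along its height) (perimeter = 2·16·10.000·sin(180°/16) = 62.43 mm); Merging all regions: the regions partially overlap (shared area 59.67 mm²), so the edge portions inside another operand are dropped and the merged outline is re-measured after clipping — boundary = 101.64 mm; the cube at (1.5, 7) is present — its section is the full 30×14.5 rectangle (perimeter 89.00 mm); Merging all regions: the regions partially overlap (shared area 204.77 mm²), so the edge portions inside another operand are dropped and the merged outline is re-measured after clipping — boundary = 133.42 mm. Overall, the cross-section is a single solid region. Total boundary length (outer) = 133.42 mm.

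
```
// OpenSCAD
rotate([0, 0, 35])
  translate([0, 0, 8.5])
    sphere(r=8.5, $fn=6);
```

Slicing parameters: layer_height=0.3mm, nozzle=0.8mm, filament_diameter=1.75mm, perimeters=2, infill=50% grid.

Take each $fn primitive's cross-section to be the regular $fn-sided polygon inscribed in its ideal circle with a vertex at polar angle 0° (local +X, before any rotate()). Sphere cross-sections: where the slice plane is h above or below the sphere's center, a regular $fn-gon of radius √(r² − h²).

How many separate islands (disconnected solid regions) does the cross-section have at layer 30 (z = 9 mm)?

1

At z = 9 mm: the r=8.5 sphere slices to a regular 6-gon of circumradius 8.485 (√(r²−h²) with h=0.5 from center); (whole slice rotated 35° about Z — lengths, areas and connectivity unchanged). Overall, the cross-section is a single solid region. Island count = 1.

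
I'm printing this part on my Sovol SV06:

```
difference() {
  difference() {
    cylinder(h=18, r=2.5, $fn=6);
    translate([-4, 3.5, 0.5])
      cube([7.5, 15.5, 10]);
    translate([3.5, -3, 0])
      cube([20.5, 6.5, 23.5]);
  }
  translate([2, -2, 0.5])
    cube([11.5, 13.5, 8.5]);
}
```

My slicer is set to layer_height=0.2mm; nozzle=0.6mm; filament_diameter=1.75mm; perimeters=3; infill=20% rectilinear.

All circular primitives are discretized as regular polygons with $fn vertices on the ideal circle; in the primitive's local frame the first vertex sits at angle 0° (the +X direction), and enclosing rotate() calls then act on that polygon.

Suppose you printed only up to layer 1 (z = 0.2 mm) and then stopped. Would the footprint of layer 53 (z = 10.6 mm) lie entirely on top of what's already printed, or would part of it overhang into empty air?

Compare the two slices. At z = 0.2: the cylinder: section is a regular 6-gon, circumradius r=2.5 (area = (6/2)·2.500²·sin(360°/6) = 16.24 mm²); the cube at (-4, 3.5) is not intersected at this z (z outside [0.5, 10.5]); the cube at (3.5, -3) is present — its section is the full 20.5×6.5 rectangle (area 133.25 mm²); Taking the first minus the rest: starting from the r=2.5 cylinder (16.24 mm²), the 20.5×6.5 cube at (3.5, -3) misses the remaining region (no effect) — area = 16.24 mm²; the cube at (2, -2) does not reach this height (z outside [0.5, 9]); Subtracting the remaining from the first: none of the subtracted shapes is present at this height, so that combined region is unchanged — area = 16.24 mm². At z = 10.6: the r=2.5 cylinder gives a regular 6-gon of circumradius 2.5 (constant along its height) (area = (6/2)·2.500²·sin(360°/6) = 16.24 mm²); the cube at (-4, 3.5) is absent (z outside [0.5, 10.5]); the cube at (3.5, -3) is present — its section is the full 20.5×6.5 rectangle (area 133.25 mm²); After the difference (first − rest): starting from the r=2.5 cylinder (16.24 mm²), the 20.5×6.5 cube at (3.5, -3) misses the remaining region (no effect) — area = 16.24 mm²; the cube at (2, -2) is not intersected at this z (z outside [0.5, 9]); Taking the first minus the rest: none of the subtracted shapes is present at this height, so that combined region is unchanged — area = 16.24 mm². Checking containment: the cross-section at z = 10.6 is a subset of the cross-section at z = 0.2.

entirely on top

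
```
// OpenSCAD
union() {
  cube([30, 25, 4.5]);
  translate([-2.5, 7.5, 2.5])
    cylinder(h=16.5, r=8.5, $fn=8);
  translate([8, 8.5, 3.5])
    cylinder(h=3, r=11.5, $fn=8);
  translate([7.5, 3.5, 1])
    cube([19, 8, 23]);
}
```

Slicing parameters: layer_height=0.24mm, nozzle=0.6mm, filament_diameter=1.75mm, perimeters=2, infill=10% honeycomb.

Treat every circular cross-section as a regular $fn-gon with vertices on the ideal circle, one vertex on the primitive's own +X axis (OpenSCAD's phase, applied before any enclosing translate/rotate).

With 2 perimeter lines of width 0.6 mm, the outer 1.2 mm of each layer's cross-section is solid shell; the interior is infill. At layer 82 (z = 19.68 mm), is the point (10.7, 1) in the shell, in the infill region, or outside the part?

outside

At z = 19.68 mm: the cube is not intersected at this z (z outside [0, 4.5]); the cylinder at (-2.5, 7.5) does not reach this height (z outside [2.5, 19]); the cylinder at (8, 8.5) is not intersected at this z (z outside [3.5, 6.5]); the 19×8 cube at (7.5, 3.5) contributes its full rectangle; Combining (union): only the 19×8 cube at (7.5, 3.5) is present, so the union is just that shape — 1 connected region. Overall, the cross-section is a single solid region. The nearest boundary edge runs (7.50, 3.50)→(26.50, 3.50); distance from the point to it = 2.50 mm. The point is not inside any of the regions above, so it lies outside the cross-section (2.50 mm from the nearest boundary).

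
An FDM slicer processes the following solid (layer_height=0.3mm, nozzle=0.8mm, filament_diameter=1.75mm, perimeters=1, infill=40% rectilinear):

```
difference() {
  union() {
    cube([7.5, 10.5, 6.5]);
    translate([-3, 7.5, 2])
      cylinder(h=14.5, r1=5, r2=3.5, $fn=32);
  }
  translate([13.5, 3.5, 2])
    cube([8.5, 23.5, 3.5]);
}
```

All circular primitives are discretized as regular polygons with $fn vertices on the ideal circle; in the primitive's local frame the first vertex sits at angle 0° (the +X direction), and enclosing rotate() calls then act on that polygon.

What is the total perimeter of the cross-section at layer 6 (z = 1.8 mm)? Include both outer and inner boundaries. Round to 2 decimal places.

At z = 1.8 mm: the cube is present — its section is the full 7.5×10.5 rectangle (perimeter 36.00 mm); the cone at (-3, 7.5) does not reach this height (z outside [2, 16.5]); Merging all regions: only the 7.5×10.5 cube is present, so the union is just that shape — boundary = 36.00 mm; the cube at (13.5, 3.5) is not intersected at this z (z outside [2, 5.5]); After the difference (first − rest): none of the subtracted shapes is present at this height, so the result so far is unchanged — boundary = 36.00 mm. Overall, the cross-section is a single solid region. Total boundary length (outer) = 36.00 mm.

36.00 mm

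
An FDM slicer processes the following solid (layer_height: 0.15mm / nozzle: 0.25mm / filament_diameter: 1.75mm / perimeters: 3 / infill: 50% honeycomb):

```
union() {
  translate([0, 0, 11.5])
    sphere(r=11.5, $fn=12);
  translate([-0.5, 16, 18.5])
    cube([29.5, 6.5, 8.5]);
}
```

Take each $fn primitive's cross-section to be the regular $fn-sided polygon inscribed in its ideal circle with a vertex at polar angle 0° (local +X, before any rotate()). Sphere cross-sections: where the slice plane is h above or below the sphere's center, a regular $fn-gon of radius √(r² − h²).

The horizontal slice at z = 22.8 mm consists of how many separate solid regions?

At z = 22.8 mm: the sphere: section is a regular 12-gon, circumradius = √(r²−h²) = √(11.5²−11.3²) = 2.135; the cube at (-0.5, 16) (footprint 29.5×6.5) is included at this height; Combining (union): the 2 present regions are separate (no shared area or edge), so areas and boundary lengths simply add and each stays a separate island — 2 connected regions. The result has 2 disconnected regions.

2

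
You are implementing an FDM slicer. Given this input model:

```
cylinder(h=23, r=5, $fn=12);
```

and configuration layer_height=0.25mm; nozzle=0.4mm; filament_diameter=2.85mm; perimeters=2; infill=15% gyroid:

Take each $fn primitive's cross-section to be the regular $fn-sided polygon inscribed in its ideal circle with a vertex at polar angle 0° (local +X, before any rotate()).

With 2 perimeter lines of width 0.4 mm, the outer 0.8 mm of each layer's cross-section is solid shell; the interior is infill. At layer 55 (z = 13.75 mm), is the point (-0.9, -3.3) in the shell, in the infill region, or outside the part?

infill

At z = 13.75 mm: the r=5 cylinder gives a regular 12-gon of circumradius 5 (constant along its height). Overall, the cross-section is a single solid region. The nearest boundary edge runs (-2.50, -4.33)→(-0.00, -5.00); distance from the point to it = 1.41 mm. The point is inside the cross-section and 1.41 mm from the nearest boundary — more than the 0.8 mm shell width (2 × 0.4), so it's in the infill interior.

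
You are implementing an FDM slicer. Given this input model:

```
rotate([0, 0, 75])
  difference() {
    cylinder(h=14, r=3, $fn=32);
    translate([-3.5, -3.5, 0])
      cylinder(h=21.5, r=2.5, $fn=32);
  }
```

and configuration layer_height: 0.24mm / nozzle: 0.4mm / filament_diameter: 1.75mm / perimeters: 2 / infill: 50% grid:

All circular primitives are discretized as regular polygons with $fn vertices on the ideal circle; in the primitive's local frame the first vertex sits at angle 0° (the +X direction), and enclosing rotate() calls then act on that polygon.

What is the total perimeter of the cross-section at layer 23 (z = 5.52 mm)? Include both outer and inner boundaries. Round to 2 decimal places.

At z = 5.52 mm: the cylinder: section is a regular 32-gon, circumradius r=3 (perimeter = 2·32·3.000·sin(180°/32) = 18.82 mm); the r=2.5 cylinder at (-3.5, -3.5) gives a regular 32-gon of circumradius 2.5 (constant along its height) (perimeter = 2·32·2.500·sin(180°/32) = 15.68 mm); Subtracting the remaining from the first: starting from the r=3 cylinder, the r=2.5 cylinder at (-3.5, -3.5) partially overlaps it — only the 0.84 mm² overlap (of its 19.51 mm²) is removed, clipping the outline — boundary = 18.86 mm; (whole slice rotated 75° about Z — lengths, areas and connectivity unchanged). Overall, the cross-section is a single solid region. Total boundary length (outer) = 18.86 mm.

18.86 mm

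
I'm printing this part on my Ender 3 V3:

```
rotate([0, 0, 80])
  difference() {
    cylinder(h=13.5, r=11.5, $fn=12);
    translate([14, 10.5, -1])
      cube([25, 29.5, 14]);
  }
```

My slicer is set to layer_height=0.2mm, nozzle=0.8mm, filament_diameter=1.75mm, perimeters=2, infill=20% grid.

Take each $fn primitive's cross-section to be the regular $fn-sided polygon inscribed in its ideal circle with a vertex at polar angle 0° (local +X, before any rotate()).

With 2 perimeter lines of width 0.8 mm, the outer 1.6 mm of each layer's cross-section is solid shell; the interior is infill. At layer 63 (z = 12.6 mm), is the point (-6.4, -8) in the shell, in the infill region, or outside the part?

At z = 12.6 mm: the cylinder: section is a regular 12-gon, circumradius r=11.5; the cube at (14, 10.5) (footprint 25×29.5) is included at this height; After the difference (first − rest): starting from the r=11.5 cylinder, the 25×29.5 cube at (14, 10.5) misses the remaining region (no effect) — 1 connected region; (whole slice rotated 80° about Z — lengths, areas and connectivity unchanged). Overall, the cross-section is a single solid region. Undo the 80° rotation: the query point maps to (-8.990, 4.914) in the un-rotated model frame. The nearest boundary edge runs (-11.50, 0.00)→(-9.96, 5.75); distance from the point to it = 1.15 mm. The point is inside the cross-section, 1.15 mm from the nearest boundary — within the 1.6 mm shell band (2 × 0.8).

shell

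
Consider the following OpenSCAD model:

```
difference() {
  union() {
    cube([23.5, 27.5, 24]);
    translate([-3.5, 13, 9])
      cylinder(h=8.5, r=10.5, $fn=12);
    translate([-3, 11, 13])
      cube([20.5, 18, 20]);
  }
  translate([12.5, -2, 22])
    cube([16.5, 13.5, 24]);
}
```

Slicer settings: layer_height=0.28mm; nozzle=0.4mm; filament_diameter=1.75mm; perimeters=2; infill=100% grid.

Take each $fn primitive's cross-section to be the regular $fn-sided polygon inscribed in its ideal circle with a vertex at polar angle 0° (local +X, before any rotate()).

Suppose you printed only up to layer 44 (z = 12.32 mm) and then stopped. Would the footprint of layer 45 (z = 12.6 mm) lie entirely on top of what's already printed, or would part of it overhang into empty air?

entirely on top

Compare the two slices. At z = 12.32: the cube is present — its section is the full 23.5×27.5 rectangle (area 646.25 mm²); the r=10.5 cylinder at (-3.5, 13) contributes a regular 12-gon of circumradius 10.5 (area = (12/2)·10.500²·sin(360°/12) = 330.75 mm²); the cube at (-3, 11) does not reach this height (z outside [13, 33]); Taking the union: the regions partially overlap — summed areas 977.00 mm² minus the doubly-counted overlap 95.16 mm² gives 881.84 mm² — area = 881.84 mm²; the cube at (12.5, -2) is absent (z outside [22, 46]); After the difference (first − rest): none of the subtracted shapes is present at this height, so the result so far is unchanged — area = 881.84 mm². At z = 12.6: the cube (footprint 23.5×27.5) is included at this height (area 646.25 mm²); the r=10.5 cylinder at (-3.5, 13) gives a regular 12-gon of circumradius 10.5 (constant along its height) (area = (12/2)·10.500²·sin(360°/12) = 330.75 mm²); the cube at (-3, 11) is absent (z outside [13, 33]); Combining (union): the regions partially overlap — summed areas 977.00 mm² minus the doubly-counted overlap 95.16 mm² gives 881.84 mm² — area = 881.84 mm²; the cube at (12.5, -2) is not intersected at this z (z outside [22, 46]); Taking the first minus the rest: none of the subtracted shapes is present at this height, so that combined region is unchanged — area = 881.84 mm². Checking containment: the cross-section at z = 12.6 is a subset of the cross-section at z = 12.32.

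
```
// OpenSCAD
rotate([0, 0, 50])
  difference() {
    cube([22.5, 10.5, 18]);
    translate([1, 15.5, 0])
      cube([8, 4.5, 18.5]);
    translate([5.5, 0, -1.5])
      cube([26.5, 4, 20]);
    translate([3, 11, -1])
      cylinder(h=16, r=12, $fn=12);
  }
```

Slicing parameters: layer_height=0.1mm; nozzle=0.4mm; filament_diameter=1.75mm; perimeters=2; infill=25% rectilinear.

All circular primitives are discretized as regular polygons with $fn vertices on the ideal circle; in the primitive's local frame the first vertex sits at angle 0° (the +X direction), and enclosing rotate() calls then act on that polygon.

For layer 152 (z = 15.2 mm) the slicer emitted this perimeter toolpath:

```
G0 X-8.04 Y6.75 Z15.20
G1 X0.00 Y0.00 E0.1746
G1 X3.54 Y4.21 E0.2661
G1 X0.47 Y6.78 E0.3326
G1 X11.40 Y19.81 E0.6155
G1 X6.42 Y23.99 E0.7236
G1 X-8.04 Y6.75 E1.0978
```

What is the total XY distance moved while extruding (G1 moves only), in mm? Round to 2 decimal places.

Sum the Euclidean lengths of each G1 segment: total = 66.01 mm.

66.01 mm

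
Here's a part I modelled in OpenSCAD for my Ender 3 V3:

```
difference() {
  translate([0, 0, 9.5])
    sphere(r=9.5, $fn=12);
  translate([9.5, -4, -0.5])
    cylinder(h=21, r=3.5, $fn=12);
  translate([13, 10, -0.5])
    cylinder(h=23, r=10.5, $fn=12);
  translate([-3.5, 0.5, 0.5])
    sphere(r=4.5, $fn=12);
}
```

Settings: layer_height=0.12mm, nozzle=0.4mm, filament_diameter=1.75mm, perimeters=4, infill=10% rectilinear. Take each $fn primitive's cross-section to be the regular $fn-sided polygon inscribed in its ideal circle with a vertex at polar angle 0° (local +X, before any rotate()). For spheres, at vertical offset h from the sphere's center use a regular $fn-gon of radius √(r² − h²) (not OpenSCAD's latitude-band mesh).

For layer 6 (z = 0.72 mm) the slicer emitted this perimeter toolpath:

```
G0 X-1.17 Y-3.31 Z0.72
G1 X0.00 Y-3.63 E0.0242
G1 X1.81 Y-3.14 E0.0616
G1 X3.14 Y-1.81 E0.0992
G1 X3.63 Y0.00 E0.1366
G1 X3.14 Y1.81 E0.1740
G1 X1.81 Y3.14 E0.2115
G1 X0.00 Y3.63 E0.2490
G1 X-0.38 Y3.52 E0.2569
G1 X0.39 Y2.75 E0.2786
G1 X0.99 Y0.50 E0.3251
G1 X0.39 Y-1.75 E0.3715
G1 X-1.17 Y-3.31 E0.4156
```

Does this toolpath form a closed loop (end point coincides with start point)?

yes

Start point (G0): (-1.17, -3.31). End point (last G1): the path returns to the start — closed.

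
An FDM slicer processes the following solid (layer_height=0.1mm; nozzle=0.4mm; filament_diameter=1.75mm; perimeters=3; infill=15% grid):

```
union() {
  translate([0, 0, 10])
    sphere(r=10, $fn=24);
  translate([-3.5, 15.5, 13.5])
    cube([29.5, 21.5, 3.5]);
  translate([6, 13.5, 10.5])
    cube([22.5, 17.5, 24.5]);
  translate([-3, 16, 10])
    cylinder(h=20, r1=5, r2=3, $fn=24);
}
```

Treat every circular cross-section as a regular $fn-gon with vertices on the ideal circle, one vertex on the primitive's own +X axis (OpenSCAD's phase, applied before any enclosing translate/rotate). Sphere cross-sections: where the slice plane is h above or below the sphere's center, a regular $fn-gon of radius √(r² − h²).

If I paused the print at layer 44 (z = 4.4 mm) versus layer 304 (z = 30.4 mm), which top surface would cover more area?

layer 304 (z = 30.4 mm)

Layer 44 (z = 4.4): the r=10 sphere contributes a regular 24-gon of circumradius √(10²−5.6²) = 8.285 (area = (24/2)·8.285²·sin(360°/24) = 213.18 mm²); the cube at (-3.5, 15.5) does not reach this height (z outside [13.5, 17]); the cube at (6, 13.5) is not intersected at this z (z outside [10.5, 35]); the cone at (-3, 16) is absent (z outside [10, 30]); Combining (union): only the r=10 sphere is present, so the union is just that shape — area = 213.18 mm². So its area = 213.18 mm². Layer 304 (z = 30.4): the sphere is not intersected at this z (|z−center|=20.400 > r=10); the cube at (-3.5, 15.5) does not reach this height (z outside [13.5, 17]); the cube at (6, 13.5) is present — its section is the full 22.5×17.5 rectangle (area 393.75 mm²); the cone at (-3, 16) does not reach this height (z outside [10, 30]); Combining (union): only the 22.5×17.5 cube at (6, 13.5) is present, so the union is just that shape — area = 393.75 mm². So its area = 393.75 mm². Layer 304 is larger (393.75 vs 213.18 mm²).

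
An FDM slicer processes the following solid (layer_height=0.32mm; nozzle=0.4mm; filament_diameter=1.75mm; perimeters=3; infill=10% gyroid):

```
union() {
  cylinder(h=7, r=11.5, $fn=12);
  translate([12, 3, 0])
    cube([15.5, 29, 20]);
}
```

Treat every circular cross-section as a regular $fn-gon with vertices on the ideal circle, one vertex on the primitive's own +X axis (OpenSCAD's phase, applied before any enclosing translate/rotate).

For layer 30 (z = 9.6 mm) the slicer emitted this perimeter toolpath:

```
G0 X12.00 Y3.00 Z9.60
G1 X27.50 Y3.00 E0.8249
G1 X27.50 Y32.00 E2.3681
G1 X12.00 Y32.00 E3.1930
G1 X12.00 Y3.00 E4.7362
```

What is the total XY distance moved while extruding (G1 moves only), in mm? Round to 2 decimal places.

Sum the Euclidean lengths of each G1 segment: total = 89.00 mm.

89.00 mm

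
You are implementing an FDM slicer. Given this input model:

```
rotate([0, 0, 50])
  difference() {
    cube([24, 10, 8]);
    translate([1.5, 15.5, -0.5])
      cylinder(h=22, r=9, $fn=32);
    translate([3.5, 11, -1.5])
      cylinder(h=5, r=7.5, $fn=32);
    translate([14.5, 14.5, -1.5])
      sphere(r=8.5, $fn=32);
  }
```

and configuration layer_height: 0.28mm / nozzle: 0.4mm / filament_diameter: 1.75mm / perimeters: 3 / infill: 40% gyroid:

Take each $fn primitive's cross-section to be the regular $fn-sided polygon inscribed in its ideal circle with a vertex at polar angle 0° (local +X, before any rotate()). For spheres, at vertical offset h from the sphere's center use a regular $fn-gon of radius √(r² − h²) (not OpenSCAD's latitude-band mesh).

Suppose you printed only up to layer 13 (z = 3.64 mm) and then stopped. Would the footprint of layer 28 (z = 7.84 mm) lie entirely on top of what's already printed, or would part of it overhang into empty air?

Compare the two slices. At z = 3.64: the cube (footprint 24×10) is included at this height (area 240.00 mm²); the r=9 cylinder at (1.5, 15.5) gives a regular 32-gon of circumradius 9 (constant along its height) (area = (32/2)·9.000²·sin(360°/32) = 252.84 mm²); the cylinder at (3.5, 11) does not reach this height (z outside [-1.5, 3.5]); the sphere at (14.5, 14.5): section is a regular 32-gon, circumradius = √(r²−h²) = √(8.5²−5.14²) = 6.770 (area = (32/2)·6.770²·sin(360°/32) = 143.06 mm²); Subtracting the remaining from the first: starting from the 24×10 cube (240.00 mm²), the r=9 cylinder at (1.5, 15.5) partially overlaps it — only the 22.30 mm² overlap (of its 252.84 mm²) is removed, clipping the outline; the r=8.5 sphere at (14.5, 14.5) partially overlaps it — only the 15.66 mm² overlap (of its 143.06 mm²) is removed, clipping the outline — area = 202.04 mm²; (whole slice rotated 50° about Z — lengths, areas and connectivity unchanged). At z = 7.84: the cube (footprint 24×10) is included at this height (area 240.00 mm²); the r=9 cylinder at (1.5, 15.5) contributes a regular 32-gon of circumradius 9 (area = (32/2)·9.000²·sin(360°/32) = 252.84 mm²); the cylinder at (3.5, 11) is not intersected at this z (z outside [-1.5, 3.5]); the sphere at (14.5, 14.5) is not intersected at this z (|z−center|=9.340 > r=8.5); After the difference (first − rest): starting from the 24×10 cube (240.00 mm²), the r=9 cylinder at (1.5, 15.5) partially overlaps it — only the 22.30 mm² overlap (of its 252.84 mm²) is removed, clipping the outline — area = 217.70 mm²; (whole slice rotated 50° about Z — lengths, areas and connectivity unchanged). Checking containment: at z = 7.84 the cross-section extends beyond the z = 3.64 cross-section by about 15.66 mm².

part overhangs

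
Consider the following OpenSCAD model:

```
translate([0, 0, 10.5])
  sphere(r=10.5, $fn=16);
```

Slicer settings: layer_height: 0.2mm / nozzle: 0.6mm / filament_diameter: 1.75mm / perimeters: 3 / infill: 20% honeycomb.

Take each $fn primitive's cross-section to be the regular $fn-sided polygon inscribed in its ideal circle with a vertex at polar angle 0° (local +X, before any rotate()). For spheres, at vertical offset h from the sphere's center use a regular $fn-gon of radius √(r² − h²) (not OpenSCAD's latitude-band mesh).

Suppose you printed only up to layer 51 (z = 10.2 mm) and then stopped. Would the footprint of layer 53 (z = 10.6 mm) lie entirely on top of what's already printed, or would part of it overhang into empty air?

Compare the two slices. At z = 10.2: the r=10.5 sphere slices to a regular 16-gon of circumradius 10.496 (√(r²−h²) with h=0.3 from center) (area = (16/2)·10.496²·sin(360°/16) = 337.25 mm²). At z = 10.6: the r=10.5 sphere contributes a regular 16-gon of circumradius √(10.5²−0.1²) = 10.500 (area = (16/2)·10.500²·sin(360°/16) = 337.50 mm²). Checking containment: the cross-section at z = 10.6 is a subset of the cross-section at z = 10.2.

entirely on top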